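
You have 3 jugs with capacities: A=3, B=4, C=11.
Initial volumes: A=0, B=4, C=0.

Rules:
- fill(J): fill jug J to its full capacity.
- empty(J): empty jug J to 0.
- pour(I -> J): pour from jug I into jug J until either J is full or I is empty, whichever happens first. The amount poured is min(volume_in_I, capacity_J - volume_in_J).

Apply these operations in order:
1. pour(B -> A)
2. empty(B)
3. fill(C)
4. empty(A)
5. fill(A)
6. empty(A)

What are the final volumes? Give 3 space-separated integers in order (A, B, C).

Step 1: pour(B -> A) -> (A=3 B=1 C=0)
Step 2: empty(B) -> (A=3 B=0 C=0)
Step 3: fill(C) -> (A=3 B=0 C=11)
Step 4: empty(A) -> (A=0 B=0 C=11)
Step 5: fill(A) -> (A=3 B=0 C=11)
Step 6: empty(A) -> (A=0 B=0 C=11)

Answer: 0 0 11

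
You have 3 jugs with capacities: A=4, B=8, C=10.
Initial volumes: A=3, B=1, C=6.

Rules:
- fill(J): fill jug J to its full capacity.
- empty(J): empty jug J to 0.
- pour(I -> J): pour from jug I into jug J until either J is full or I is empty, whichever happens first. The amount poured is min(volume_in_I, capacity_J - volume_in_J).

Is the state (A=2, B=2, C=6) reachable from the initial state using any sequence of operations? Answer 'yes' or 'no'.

BFS explored all 307 reachable states.
Reachable set includes: (0,0,0), (0,0,1), (0,0,2), (0,0,3), (0,0,4), (0,0,5), (0,0,6), (0,0,7), (0,0,8), (0,0,9), (0,0,10), (0,1,0) ...
Target (A=2, B=2, C=6) not in reachable set → no.

Answer: no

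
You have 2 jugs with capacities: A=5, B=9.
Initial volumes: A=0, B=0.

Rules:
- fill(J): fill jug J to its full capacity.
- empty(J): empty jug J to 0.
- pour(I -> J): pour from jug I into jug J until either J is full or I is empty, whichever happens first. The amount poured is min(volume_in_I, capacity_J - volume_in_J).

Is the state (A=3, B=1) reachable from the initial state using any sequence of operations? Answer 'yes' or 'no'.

BFS explored all 28 reachable states.
Reachable set includes: (0,0), (0,1), (0,2), (0,3), (0,4), (0,5), (0,6), (0,7), (0,8), (0,9), (1,0), (1,9) ...
Target (A=3, B=1) not in reachable set → no.

Answer: no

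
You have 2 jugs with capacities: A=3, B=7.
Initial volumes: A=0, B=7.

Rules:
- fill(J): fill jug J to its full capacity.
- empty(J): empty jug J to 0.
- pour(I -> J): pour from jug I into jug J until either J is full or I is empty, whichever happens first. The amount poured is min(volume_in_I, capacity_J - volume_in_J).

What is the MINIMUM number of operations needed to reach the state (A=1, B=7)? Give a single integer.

Answer: 6

Derivation:
BFS from (A=0, B=7). One shortest path:
  1. pour(B -> A) -> (A=3 B=4)
  2. empty(A) -> (A=0 B=4)
  3. pour(B -> A) -> (A=3 B=1)
  4. empty(A) -> (A=0 B=1)
  5. pour(B -> A) -> (A=1 B=0)
  6. fill(B) -> (A=1 B=7)
Reached target in 6 moves.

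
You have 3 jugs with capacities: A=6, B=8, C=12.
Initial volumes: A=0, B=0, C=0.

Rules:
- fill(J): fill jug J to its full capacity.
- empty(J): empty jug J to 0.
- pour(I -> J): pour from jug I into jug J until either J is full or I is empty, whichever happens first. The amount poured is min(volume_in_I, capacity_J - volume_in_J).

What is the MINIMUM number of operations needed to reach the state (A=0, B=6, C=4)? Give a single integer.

BFS from (A=0, B=0, C=0). One shortest path:
  1. fill(A) -> (A=6 B=0 C=0)
  2. fill(C) -> (A=6 B=0 C=12)
  3. pour(C -> B) -> (A=6 B=8 C=4)
  4. empty(B) -> (A=6 B=0 C=4)
  5. pour(A -> B) -> (A=0 B=6 C=4)
Reached target in 5 moves.

Answer: 5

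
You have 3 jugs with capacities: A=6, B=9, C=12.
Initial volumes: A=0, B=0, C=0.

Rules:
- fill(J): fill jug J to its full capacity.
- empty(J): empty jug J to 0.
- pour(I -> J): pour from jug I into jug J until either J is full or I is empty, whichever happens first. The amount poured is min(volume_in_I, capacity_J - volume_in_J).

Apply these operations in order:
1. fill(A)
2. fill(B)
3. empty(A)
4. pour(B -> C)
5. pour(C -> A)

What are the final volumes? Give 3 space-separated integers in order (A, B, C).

Answer: 6 0 3

Derivation:
Step 1: fill(A) -> (A=6 B=0 C=0)
Step 2: fill(B) -> (A=6 B=9 C=0)
Step 3: empty(A) -> (A=0 B=9 C=0)
Step 4: pour(B -> C) -> (A=0 B=0 C=9)
Step 5: pour(C -> A) -> (A=6 B=0 C=3)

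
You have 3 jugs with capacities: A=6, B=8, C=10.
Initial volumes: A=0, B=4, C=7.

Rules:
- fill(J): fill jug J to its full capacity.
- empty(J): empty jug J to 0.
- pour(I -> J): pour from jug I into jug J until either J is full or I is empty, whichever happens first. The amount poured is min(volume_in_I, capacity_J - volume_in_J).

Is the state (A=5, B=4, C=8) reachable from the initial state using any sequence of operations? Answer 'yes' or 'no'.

Answer: no

Derivation:
BFS explored all 284 reachable states.
Reachable set includes: (0,0,0), (0,0,1), (0,0,2), (0,0,3), (0,0,4), (0,0,5), (0,0,6), (0,0,7), (0,0,8), (0,0,9), (0,0,10), (0,1,0) ...
Target (A=5, B=4, C=8) not in reachable set → no.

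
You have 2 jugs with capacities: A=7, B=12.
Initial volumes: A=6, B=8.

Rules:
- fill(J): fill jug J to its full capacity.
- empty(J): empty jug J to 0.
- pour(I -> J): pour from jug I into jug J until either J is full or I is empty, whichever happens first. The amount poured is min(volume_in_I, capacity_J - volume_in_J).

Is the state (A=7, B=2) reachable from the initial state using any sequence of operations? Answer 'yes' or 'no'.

BFS from (A=6, B=8):
  1. pour(A -> B) -> (A=2 B=12)
  2. empty(B) -> (A=2 B=0)
  3. pour(A -> B) -> (A=0 B=2)
  4. fill(A) -> (A=7 B=2)
Target reached → yes.

Answer: yes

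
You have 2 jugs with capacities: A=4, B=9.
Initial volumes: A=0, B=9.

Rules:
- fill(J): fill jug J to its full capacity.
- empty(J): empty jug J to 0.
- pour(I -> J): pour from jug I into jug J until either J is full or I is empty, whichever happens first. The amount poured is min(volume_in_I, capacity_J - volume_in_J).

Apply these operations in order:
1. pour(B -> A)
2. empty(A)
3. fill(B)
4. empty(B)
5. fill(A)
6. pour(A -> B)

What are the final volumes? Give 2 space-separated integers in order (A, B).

Step 1: pour(B -> A) -> (A=4 B=5)
Step 2: empty(A) -> (A=0 B=5)
Step 3: fill(B) -> (A=0 B=9)
Step 4: empty(B) -> (A=0 B=0)
Step 5: fill(A) -> (A=4 B=0)
Step 6: pour(A -> B) -> (A=0 B=4)

Answer: 0 4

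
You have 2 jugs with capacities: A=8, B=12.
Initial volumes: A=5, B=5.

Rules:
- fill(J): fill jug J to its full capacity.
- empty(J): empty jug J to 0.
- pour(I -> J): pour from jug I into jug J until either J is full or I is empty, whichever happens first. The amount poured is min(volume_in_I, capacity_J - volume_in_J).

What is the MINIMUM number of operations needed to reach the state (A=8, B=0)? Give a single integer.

Answer: 2

Derivation:
BFS from (A=5, B=5). One shortest path:
  1. fill(A) -> (A=8 B=5)
  2. empty(B) -> (A=8 B=0)
Reached target in 2 moves.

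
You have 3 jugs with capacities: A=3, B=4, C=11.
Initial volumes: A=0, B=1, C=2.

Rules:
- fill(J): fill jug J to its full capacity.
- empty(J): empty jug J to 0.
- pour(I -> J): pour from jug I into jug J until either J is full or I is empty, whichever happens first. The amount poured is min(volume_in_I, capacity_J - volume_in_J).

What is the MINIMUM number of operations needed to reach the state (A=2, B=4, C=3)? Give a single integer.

Answer: 5

Derivation:
BFS from (A=0, B=1, C=2). One shortest path:
  1. fill(A) -> (A=3 B=1 C=2)
  2. pour(B -> C) -> (A=3 B=0 C=3)
  3. pour(A -> B) -> (A=0 B=3 C=3)
  4. fill(A) -> (A=3 B=3 C=3)
  5. pour(A -> B) -> (A=2 B=4 C=3)
Reached target in 5 moves.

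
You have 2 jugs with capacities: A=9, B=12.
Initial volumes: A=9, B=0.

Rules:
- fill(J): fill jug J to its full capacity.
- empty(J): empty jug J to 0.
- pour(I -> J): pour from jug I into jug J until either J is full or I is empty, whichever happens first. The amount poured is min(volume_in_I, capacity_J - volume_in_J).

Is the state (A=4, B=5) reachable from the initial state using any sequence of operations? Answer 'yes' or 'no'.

Answer: no

Derivation:
BFS explored all 14 reachable states.
Reachable set includes: (0,0), (0,3), (0,6), (0,9), (0,12), (3,0), (3,12), (6,0), (6,12), (9,0), (9,3), (9,6) ...
Target (A=4, B=5) not in reachable set → no.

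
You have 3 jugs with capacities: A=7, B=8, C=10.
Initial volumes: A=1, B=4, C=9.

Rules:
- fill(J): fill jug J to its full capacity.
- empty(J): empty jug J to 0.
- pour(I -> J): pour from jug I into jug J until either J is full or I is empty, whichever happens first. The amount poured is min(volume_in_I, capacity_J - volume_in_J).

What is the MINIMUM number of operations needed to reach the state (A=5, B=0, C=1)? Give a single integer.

BFS from (A=1, B=4, C=9). One shortest path:
  1. pour(B -> A) -> (A=5 B=0 C=9)
  2. pour(C -> B) -> (A=5 B=8 C=1)
  3. empty(B) -> (A=5 B=0 C=1)
Reached target in 3 moves.

Answer: 3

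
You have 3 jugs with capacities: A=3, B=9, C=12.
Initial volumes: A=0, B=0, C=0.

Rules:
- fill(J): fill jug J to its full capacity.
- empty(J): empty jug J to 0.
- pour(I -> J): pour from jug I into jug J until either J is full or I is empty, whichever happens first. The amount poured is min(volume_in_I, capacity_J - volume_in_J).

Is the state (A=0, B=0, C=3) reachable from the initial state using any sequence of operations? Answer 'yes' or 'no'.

BFS from (A=0, B=0, C=0):
  1. fill(A) -> (A=3 B=0 C=0)
  2. pour(A -> C) -> (A=0 B=0 C=3)
Target reached → yes.

Answer: yes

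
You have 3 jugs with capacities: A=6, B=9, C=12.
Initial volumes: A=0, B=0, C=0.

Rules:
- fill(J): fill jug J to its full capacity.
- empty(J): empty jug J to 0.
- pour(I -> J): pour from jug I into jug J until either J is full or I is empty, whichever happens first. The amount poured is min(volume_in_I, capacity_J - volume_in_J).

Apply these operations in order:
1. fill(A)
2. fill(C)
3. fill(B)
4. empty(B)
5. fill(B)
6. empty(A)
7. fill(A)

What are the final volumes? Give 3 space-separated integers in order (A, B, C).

Step 1: fill(A) -> (A=6 B=0 C=0)
Step 2: fill(C) -> (A=6 B=0 C=12)
Step 3: fill(B) -> (A=6 B=9 C=12)
Step 4: empty(B) -> (A=6 B=0 C=12)
Step 5: fill(B) -> (A=6 B=9 C=12)
Step 6: empty(A) -> (A=0 B=9 C=12)
Step 7: fill(A) -> (A=6 B=9 C=12)

Answer: 6 9 12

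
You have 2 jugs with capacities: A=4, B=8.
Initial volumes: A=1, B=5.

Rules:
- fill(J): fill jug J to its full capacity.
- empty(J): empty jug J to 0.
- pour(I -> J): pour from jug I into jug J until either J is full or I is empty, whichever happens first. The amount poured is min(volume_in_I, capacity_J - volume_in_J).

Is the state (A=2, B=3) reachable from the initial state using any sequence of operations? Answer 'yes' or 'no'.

Answer: no

Derivation:
BFS explored all 19 reachable states.
Reachable set includes: (0,0), (0,1), (0,2), (0,4), (0,5), (0,6), (0,8), (1,0), (1,5), (1,8), (2,0), (2,8) ...
Target (A=2, B=3) not in reachable set → no.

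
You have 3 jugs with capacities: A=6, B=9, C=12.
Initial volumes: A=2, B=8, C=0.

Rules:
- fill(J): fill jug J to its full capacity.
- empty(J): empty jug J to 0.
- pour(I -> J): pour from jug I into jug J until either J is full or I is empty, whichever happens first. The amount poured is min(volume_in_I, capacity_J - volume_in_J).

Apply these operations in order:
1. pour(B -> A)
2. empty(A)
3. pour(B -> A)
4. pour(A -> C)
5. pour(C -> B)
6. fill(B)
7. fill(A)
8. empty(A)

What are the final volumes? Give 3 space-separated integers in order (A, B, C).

Answer: 0 9 0

Derivation:
Step 1: pour(B -> A) -> (A=6 B=4 C=0)
Step 2: empty(A) -> (A=0 B=4 C=0)
Step 3: pour(B -> A) -> (A=4 B=0 C=0)
Step 4: pour(A -> C) -> (A=0 B=0 C=4)
Step 5: pour(C -> B) -> (A=0 B=4 C=0)
Step 6: fill(B) -> (A=0 B=9 C=0)
Step 7: fill(A) -> (A=6 B=9 C=0)
Step 8: empty(A) -> (A=0 B=9 C=0)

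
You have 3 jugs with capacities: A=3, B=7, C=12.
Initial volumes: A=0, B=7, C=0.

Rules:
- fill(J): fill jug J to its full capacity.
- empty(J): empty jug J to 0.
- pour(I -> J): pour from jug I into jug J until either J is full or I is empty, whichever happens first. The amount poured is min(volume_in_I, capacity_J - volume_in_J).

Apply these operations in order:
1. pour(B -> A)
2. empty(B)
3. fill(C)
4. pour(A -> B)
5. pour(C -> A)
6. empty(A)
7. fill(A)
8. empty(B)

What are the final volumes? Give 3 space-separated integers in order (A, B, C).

Answer: 3 0 9

Derivation:
Step 1: pour(B -> A) -> (A=3 B=4 C=0)
Step 2: empty(B) -> (A=3 B=0 C=0)
Step 3: fill(C) -> (A=3 B=0 C=12)
Step 4: pour(A -> B) -> (A=0 B=3 C=12)
Step 5: pour(C -> A) -> (A=3 B=3 C=9)
Step 6: empty(A) -> (A=0 B=3 C=9)
Step 7: fill(A) -> (A=3 B=3 C=9)
Step 8: empty(B) -> (A=3 B=0 C=9)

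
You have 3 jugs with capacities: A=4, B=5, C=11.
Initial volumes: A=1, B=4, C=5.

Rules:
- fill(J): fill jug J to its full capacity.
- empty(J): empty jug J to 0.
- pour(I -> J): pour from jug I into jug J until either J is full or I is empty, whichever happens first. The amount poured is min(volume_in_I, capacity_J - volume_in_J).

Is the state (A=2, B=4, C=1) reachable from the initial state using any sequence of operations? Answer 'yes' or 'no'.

BFS explored all 241 reachable states.
Reachable set includes: (0,0,0), (0,0,1), (0,0,2), (0,0,3), (0,0,4), (0,0,5), (0,0,6), (0,0,7), (0,0,8), (0,0,9), (0,0,10), (0,0,11) ...
Target (A=2, B=4, C=1) not in reachable set → no.

Answer: no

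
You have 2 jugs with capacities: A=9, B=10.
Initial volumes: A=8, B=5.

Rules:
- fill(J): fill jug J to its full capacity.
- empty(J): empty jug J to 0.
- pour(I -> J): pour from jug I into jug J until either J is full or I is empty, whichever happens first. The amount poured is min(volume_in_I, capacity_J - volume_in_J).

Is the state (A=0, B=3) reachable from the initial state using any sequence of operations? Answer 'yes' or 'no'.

BFS from (A=8, B=5):
  1. pour(A -> B) -> (A=3 B=10)
  2. empty(B) -> (A=3 B=0)
  3. pour(A -> B) -> (A=0 B=3)
Target reached → yes.

Answer: yes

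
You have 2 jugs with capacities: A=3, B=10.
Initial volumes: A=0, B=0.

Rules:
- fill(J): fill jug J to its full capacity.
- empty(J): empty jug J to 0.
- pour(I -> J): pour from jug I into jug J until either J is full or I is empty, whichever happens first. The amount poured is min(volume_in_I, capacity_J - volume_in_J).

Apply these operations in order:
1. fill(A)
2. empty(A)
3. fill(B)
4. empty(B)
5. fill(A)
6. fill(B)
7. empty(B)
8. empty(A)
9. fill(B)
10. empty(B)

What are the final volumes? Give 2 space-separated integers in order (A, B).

Step 1: fill(A) -> (A=3 B=0)
Step 2: empty(A) -> (A=0 B=0)
Step 3: fill(B) -> (A=0 B=10)
Step 4: empty(B) -> (A=0 B=0)
Step 5: fill(A) -> (A=3 B=0)
Step 6: fill(B) -> (A=3 B=10)
Step 7: empty(B) -> (A=3 B=0)
Step 8: empty(A) -> (A=0 B=0)
Step 9: fill(B) -> (A=0 B=10)
Step 10: empty(B) -> (A=0 B=0)

Answer: 0 0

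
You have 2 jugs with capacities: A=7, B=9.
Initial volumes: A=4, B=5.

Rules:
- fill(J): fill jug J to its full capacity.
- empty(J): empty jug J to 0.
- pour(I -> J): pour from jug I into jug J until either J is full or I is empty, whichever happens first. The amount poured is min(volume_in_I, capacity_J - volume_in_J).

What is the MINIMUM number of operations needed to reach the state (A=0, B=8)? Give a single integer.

BFS from (A=4, B=5). One shortest path:
  1. fill(B) -> (A=4 B=9)
  2. pour(B -> A) -> (A=7 B=6)
  3. empty(A) -> (A=0 B=6)
  4. pour(B -> A) -> (A=6 B=0)
  5. fill(B) -> (A=6 B=9)
  6. pour(B -> A) -> (A=7 B=8)
  7. empty(A) -> (A=0 B=8)
Reached target in 7 moves.

Answer: 7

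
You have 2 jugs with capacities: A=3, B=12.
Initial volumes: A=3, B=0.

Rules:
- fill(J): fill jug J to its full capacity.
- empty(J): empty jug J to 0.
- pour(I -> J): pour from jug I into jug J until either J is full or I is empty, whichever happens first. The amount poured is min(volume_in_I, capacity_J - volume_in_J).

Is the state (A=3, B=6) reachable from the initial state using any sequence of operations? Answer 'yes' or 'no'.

BFS from (A=3, B=0):
  1. pour(A -> B) -> (A=0 B=3)
  2. fill(A) -> (A=3 B=3)
  3. pour(A -> B) -> (A=0 B=6)
  4. fill(A) -> (A=3 B=6)
Target reached → yes.

Answer: yes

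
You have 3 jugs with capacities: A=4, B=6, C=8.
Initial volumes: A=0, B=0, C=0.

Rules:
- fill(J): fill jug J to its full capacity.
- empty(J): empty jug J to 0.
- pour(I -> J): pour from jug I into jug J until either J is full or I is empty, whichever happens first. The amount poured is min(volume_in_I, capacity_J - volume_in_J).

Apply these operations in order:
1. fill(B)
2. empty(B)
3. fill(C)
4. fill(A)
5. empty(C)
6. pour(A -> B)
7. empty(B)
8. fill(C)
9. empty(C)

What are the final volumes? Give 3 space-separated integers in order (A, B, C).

Answer: 0 0 0

Derivation:
Step 1: fill(B) -> (A=0 B=6 C=0)
Step 2: empty(B) -> (A=0 B=0 C=0)
Step 3: fill(C) -> (A=0 B=0 C=8)
Step 4: fill(A) -> (A=4 B=0 C=8)
Step 5: empty(C) -> (A=4 B=0 C=0)
Step 6: pour(A -> B) -> (A=0 B=4 C=0)
Step 7: empty(B) -> (A=0 B=0 C=0)
Step 8: fill(C) -> (A=0 B=0 C=8)
Step 9: empty(C) -> (A=0 B=0 C=0)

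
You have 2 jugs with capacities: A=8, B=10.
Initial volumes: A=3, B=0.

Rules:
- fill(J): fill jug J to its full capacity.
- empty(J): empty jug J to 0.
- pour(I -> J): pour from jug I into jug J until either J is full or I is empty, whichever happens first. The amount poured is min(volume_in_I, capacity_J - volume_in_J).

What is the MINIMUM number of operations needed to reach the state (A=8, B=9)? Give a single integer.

BFS from (A=3, B=0). One shortest path:
  1. pour(A -> B) -> (A=0 B=3)
  2. fill(A) -> (A=8 B=3)
  3. pour(A -> B) -> (A=1 B=10)
  4. empty(B) -> (A=1 B=0)
  5. pour(A -> B) -> (A=0 B=1)
  6. fill(A) -> (A=8 B=1)
  7. pour(A -> B) -> (A=0 B=9)
  8. fill(A) -> (A=8 B=9)
Reached target in 8 moves.

Answer: 8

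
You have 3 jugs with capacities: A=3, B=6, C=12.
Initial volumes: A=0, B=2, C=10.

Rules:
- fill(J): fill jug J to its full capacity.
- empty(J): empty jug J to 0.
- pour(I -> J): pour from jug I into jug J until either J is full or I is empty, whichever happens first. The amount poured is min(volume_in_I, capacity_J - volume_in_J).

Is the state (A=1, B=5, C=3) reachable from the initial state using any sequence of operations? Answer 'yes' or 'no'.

Answer: no

Derivation:
BFS explored all 198 reachable states.
Reachable set includes: (0,0,0), (0,0,1), (0,0,2), (0,0,3), (0,0,4), (0,0,5), (0,0,6), (0,0,7), (0,0,8), (0,0,9), (0,0,10), (0,0,11) ...
Target (A=1, B=5, C=3) not in reachable set → no.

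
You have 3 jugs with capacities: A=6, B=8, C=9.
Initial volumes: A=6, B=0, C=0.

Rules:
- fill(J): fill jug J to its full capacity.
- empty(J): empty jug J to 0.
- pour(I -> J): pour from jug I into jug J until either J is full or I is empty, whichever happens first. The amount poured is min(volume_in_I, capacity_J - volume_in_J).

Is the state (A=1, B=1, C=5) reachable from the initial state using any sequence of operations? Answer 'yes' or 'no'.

Answer: no

Derivation:
BFS explored all 350 reachable states.
Reachable set includes: (0,0,0), (0,0,1), (0,0,2), (0,0,3), (0,0,4), (0,0,5), (0,0,6), (0,0,7), (0,0,8), (0,0,9), (0,1,0), (0,1,1) ...
Target (A=1, B=1, C=5) not in reachable set → no.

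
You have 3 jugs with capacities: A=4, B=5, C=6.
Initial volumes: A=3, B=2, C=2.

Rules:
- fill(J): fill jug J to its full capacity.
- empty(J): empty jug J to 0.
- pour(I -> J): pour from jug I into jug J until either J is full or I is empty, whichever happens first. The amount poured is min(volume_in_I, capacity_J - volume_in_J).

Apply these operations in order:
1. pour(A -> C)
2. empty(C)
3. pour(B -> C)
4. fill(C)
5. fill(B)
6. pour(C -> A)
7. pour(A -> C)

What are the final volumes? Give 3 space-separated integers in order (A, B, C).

Step 1: pour(A -> C) -> (A=0 B=2 C=5)
Step 2: empty(C) -> (A=0 B=2 C=0)
Step 3: pour(B -> C) -> (A=0 B=0 C=2)
Step 4: fill(C) -> (A=0 B=0 C=6)
Step 5: fill(B) -> (A=0 B=5 C=6)
Step 6: pour(C -> A) -> (A=4 B=5 C=2)
Step 7: pour(A -> C) -> (A=0 B=5 C=6)

Answer: 0 5 6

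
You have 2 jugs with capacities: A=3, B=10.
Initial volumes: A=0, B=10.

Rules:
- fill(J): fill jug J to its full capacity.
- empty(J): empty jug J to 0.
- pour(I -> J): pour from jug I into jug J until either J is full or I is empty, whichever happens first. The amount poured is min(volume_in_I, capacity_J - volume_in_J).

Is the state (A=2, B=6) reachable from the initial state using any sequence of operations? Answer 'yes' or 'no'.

Answer: no

Derivation:
BFS explored all 26 reachable states.
Reachable set includes: (0,0), (0,1), (0,2), (0,3), (0,4), (0,5), (0,6), (0,7), (0,8), (0,9), (0,10), (1,0) ...
Target (A=2, B=6) not in reachable set → no.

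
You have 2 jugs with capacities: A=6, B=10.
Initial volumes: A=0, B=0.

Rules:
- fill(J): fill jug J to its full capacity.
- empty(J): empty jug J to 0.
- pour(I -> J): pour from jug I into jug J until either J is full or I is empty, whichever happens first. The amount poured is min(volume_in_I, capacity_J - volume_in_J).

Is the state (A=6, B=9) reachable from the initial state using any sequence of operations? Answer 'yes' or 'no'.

Answer: no

Derivation:
BFS explored all 16 reachable states.
Reachable set includes: (0,0), (0,2), (0,4), (0,6), (0,8), (0,10), (2,0), (2,10), (4,0), (4,10), (6,0), (6,2) ...
Target (A=6, B=9) not in reachable set → no.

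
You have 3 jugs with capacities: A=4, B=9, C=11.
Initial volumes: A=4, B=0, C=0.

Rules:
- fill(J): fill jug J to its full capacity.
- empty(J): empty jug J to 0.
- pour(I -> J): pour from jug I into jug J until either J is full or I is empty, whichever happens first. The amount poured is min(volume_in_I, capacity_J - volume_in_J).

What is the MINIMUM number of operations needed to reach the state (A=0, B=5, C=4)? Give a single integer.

Answer: 4

Derivation:
BFS from (A=4, B=0, C=0). One shortest path:
  1. empty(A) -> (A=0 B=0 C=0)
  2. fill(B) -> (A=0 B=9 C=0)
  3. pour(B -> A) -> (A=4 B=5 C=0)
  4. pour(A -> C) -> (A=0 B=5 C=4)
Reached target in 4 moves.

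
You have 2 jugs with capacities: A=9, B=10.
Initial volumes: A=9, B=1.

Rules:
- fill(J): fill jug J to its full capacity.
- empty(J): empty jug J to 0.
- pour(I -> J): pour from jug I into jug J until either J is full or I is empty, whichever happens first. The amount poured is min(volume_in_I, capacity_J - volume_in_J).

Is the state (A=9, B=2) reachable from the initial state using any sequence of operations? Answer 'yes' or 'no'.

BFS from (A=9, B=1):
  1. empty(A) -> (A=0 B=1)
  2. pour(B -> A) -> (A=1 B=0)
  3. fill(B) -> (A=1 B=10)
  4. pour(B -> A) -> (A=9 B=2)
Target reached → yes.

Answer: yes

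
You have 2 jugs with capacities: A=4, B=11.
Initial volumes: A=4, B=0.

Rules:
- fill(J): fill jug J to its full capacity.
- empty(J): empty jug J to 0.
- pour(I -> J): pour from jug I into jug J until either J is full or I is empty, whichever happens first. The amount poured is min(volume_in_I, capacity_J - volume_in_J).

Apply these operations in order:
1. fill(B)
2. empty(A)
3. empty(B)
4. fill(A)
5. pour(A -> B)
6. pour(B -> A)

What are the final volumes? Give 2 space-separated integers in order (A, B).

Step 1: fill(B) -> (A=4 B=11)
Step 2: empty(A) -> (A=0 B=11)
Step 3: empty(B) -> (A=0 B=0)
Step 4: fill(A) -> (A=4 B=0)
Step 5: pour(A -> B) -> (A=0 B=4)
Step 6: pour(B -> A) -> (A=4 B=0)

Answer: 4 0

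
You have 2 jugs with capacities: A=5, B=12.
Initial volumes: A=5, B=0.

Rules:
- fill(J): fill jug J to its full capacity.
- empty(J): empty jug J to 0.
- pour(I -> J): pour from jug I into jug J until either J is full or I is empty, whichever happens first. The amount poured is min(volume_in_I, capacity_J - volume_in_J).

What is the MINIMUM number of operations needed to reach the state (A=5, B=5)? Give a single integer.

Answer: 2

Derivation:
BFS from (A=5, B=0). One shortest path:
  1. pour(A -> B) -> (A=0 B=5)
  2. fill(A) -> (A=5 B=5)
Reached target in 2 moves.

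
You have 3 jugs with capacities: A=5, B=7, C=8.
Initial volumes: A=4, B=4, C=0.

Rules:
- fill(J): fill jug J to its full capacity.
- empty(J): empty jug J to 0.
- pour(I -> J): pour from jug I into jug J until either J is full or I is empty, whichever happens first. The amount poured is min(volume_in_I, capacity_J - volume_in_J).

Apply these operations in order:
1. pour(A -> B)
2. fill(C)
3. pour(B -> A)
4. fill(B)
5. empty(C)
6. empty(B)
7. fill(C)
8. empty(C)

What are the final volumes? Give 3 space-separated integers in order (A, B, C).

Answer: 5 0 0

Derivation:
Step 1: pour(A -> B) -> (A=1 B=7 C=0)
Step 2: fill(C) -> (A=1 B=7 C=8)
Step 3: pour(B -> A) -> (A=5 B=3 C=8)
Step 4: fill(B) -> (A=5 B=7 C=8)
Step 5: empty(C) -> (A=5 B=7 C=0)
Step 6: empty(B) -> (A=5 B=0 C=0)
Step 7: fill(C) -> (A=5 B=0 C=8)
Step 8: empty(C) -> (A=5 B=0 C=0)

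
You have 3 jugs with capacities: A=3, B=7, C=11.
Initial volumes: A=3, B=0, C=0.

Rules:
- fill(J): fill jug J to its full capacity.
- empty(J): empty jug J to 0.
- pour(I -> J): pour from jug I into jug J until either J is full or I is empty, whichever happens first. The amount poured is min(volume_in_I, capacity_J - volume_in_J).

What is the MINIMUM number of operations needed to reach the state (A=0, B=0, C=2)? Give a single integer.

BFS from (A=3, B=0, C=0). One shortest path:
  1. fill(B) -> (A=3 B=7 C=0)
  2. pour(A -> C) -> (A=0 B=7 C=3)
  3. fill(A) -> (A=3 B=7 C=3)
  4. pour(A -> C) -> (A=0 B=7 C=6)
  5. pour(B -> C) -> (A=0 B=2 C=11)
  6. empty(C) -> (A=0 B=2 C=0)
  7. pour(B -> C) -> (A=0 B=0 C=2)
Reached target in 7 moves.

Answer: 7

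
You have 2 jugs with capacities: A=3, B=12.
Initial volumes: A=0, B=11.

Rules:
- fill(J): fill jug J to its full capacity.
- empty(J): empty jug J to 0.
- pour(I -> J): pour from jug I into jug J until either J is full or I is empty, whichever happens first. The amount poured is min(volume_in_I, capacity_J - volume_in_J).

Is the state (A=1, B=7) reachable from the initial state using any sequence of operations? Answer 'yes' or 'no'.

Answer: no

Derivation:
BFS explored all 20 reachable states.
Reachable set includes: (0,0), (0,2), (0,3), (0,5), (0,6), (0,8), (0,9), (0,11), (0,12), (2,0), (2,12), (3,0) ...
Target (A=1, B=7) not in reachable set → no.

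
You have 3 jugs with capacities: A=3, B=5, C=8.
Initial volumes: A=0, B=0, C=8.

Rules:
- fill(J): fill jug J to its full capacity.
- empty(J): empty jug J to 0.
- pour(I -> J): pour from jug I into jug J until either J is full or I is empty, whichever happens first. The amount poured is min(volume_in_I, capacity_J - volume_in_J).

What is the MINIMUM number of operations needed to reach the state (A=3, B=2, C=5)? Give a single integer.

BFS from (A=0, B=0, C=8). One shortest path:
  1. fill(B) -> (A=0 B=5 C=8)
  2. pour(B -> A) -> (A=3 B=2 C=8)
  3. empty(A) -> (A=0 B=2 C=8)
  4. pour(C -> A) -> (A=3 B=2 C=5)
Reached target in 4 moves.

Answer: 4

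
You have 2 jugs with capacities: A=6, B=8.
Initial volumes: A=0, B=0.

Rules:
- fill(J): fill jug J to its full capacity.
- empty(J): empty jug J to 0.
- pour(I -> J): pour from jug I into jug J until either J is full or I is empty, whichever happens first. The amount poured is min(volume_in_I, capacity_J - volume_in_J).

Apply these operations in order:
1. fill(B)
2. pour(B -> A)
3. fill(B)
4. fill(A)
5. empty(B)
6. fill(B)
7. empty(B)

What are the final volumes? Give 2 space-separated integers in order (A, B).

Answer: 6 0

Derivation:
Step 1: fill(B) -> (A=0 B=8)
Step 2: pour(B -> A) -> (A=6 B=2)
Step 3: fill(B) -> (A=6 B=8)
Step 4: fill(A) -> (A=6 B=8)
Step 5: empty(B) -> (A=6 B=0)
Step 6: fill(B) -> (A=6 B=8)
Step 7: empty(B) -> (A=6 B=0)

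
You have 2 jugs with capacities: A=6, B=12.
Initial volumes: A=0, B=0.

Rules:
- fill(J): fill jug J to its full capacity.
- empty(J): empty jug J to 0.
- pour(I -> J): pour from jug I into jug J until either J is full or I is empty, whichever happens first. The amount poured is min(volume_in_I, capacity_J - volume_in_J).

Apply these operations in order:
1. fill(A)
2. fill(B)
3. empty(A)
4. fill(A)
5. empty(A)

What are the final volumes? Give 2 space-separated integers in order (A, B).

Step 1: fill(A) -> (A=6 B=0)
Step 2: fill(B) -> (A=6 B=12)
Step 3: empty(A) -> (A=0 B=12)
Step 4: fill(A) -> (A=6 B=12)
Step 5: empty(A) -> (A=0 B=12)

Answer: 0 12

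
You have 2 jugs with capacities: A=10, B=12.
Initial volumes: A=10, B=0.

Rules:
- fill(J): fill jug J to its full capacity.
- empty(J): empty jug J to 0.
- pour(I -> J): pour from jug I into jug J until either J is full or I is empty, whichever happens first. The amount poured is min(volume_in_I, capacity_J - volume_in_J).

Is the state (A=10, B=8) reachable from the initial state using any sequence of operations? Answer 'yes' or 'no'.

Answer: yes

Derivation:
BFS from (A=10, B=0):
  1. pour(A -> B) -> (A=0 B=10)
  2. fill(A) -> (A=10 B=10)
  3. pour(A -> B) -> (A=8 B=12)
  4. empty(B) -> (A=8 B=0)
  5. pour(A -> B) -> (A=0 B=8)
  6. fill(A) -> (A=10 B=8)
Target reached → yes.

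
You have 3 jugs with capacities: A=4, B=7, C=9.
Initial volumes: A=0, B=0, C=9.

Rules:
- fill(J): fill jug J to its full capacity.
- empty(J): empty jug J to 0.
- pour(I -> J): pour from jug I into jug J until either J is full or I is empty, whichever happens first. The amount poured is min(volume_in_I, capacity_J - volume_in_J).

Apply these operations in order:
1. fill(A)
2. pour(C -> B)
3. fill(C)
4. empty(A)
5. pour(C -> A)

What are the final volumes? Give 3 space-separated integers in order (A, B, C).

Answer: 4 7 5

Derivation:
Step 1: fill(A) -> (A=4 B=0 C=9)
Step 2: pour(C -> B) -> (A=4 B=7 C=2)
Step 3: fill(C) -> (A=4 B=7 C=9)
Step 4: empty(A) -> (A=0 B=7 C=9)
Step 5: pour(C -> A) -> (A=4 B=7 C=5)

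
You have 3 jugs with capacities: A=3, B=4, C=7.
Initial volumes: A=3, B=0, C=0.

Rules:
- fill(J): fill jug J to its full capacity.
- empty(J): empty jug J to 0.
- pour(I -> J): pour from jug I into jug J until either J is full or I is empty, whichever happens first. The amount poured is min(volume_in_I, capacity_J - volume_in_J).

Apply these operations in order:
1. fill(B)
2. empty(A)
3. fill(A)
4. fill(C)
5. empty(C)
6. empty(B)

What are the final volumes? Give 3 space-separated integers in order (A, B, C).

Step 1: fill(B) -> (A=3 B=4 C=0)
Step 2: empty(A) -> (A=0 B=4 C=0)
Step 3: fill(A) -> (A=3 B=4 C=0)
Step 4: fill(C) -> (A=3 B=4 C=7)
Step 5: empty(C) -> (A=3 B=4 C=0)
Step 6: empty(B) -> (A=3 B=0 C=0)

Answer: 3 0 0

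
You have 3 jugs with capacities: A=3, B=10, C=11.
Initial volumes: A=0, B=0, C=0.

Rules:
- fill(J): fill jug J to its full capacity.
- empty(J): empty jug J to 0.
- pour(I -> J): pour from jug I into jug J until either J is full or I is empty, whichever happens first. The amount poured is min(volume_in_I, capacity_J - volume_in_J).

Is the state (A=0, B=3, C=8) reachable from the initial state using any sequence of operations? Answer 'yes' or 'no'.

BFS from (A=0, B=0, C=0):
  1. fill(C) -> (A=0 B=0 C=11)
  2. pour(C -> A) -> (A=3 B=0 C=8)
  3. pour(A -> B) -> (A=0 B=3 C=8)
Target reached → yes.

Answer: yes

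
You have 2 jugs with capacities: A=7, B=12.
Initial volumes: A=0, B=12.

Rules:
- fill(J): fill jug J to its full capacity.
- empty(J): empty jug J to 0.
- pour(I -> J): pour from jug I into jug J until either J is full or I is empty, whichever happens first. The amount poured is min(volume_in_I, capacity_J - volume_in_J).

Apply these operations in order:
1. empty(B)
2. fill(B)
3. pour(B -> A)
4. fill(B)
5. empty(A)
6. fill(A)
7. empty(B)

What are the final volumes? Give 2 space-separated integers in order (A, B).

Step 1: empty(B) -> (A=0 B=0)
Step 2: fill(B) -> (A=0 B=12)
Step 3: pour(B -> A) -> (A=7 B=5)
Step 4: fill(B) -> (A=7 B=12)
Step 5: empty(A) -> (A=0 B=12)
Step 6: fill(A) -> (A=7 B=12)
Step 7: empty(B) -> (A=7 B=0)

Answer: 7 0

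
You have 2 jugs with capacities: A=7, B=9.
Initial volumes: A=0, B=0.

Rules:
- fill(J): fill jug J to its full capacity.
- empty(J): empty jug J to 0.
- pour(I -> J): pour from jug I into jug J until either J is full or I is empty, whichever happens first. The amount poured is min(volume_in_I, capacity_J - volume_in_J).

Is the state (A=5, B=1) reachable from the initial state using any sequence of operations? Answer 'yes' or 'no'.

Answer: no

Derivation:
BFS explored all 32 reachable states.
Reachable set includes: (0,0), (0,1), (0,2), (0,3), (0,4), (0,5), (0,6), (0,7), (0,8), (0,9), (1,0), (1,9) ...
Target (A=5, B=1) not in reachable set → no.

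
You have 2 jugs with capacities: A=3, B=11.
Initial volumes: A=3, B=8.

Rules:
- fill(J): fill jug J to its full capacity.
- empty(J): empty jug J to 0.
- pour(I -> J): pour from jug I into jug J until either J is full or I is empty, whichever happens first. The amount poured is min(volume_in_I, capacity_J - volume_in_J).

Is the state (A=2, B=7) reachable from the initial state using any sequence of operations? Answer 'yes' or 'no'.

Answer: no

Derivation:
BFS explored all 28 reachable states.
Reachable set includes: (0,0), (0,1), (0,2), (0,3), (0,4), (0,5), (0,6), (0,7), (0,8), (0,9), (0,10), (0,11) ...
Target (A=2, B=7) not in reachable set → no.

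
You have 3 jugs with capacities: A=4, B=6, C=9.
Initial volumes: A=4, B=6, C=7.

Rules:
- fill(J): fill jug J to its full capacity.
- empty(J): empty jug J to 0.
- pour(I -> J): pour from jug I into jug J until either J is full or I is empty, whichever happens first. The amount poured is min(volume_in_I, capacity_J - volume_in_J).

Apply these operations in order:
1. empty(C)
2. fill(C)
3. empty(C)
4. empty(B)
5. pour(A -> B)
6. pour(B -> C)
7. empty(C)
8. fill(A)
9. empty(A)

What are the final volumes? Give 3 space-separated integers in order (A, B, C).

Step 1: empty(C) -> (A=4 B=6 C=0)
Step 2: fill(C) -> (A=4 B=6 C=9)
Step 3: empty(C) -> (A=4 B=6 C=0)
Step 4: empty(B) -> (A=4 B=0 C=0)
Step 5: pour(A -> B) -> (A=0 B=4 C=0)
Step 6: pour(B -> C) -> (A=0 B=0 C=4)
Step 7: empty(C) -> (A=0 B=0 C=0)
Step 8: fill(A) -> (A=4 B=0 C=0)
Step 9: empty(A) -> (A=0 B=0 C=0)

Answer: 0 0 0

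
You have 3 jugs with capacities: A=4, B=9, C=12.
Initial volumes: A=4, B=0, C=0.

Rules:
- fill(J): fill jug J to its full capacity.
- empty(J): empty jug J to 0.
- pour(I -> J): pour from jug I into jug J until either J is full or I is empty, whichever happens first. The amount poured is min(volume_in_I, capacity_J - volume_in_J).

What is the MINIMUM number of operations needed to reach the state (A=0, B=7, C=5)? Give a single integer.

Answer: 8

Derivation:
BFS from (A=4, B=0, C=0). One shortest path:
  1. empty(A) -> (A=0 B=0 C=0)
  2. fill(C) -> (A=0 B=0 C=12)
  3. pour(C -> B) -> (A=0 B=9 C=3)
  4. pour(C -> A) -> (A=3 B=9 C=0)
  5. pour(B -> C) -> (A=3 B=0 C=9)
  6. pour(A -> B) -> (A=0 B=3 C=9)
  7. pour(C -> A) -> (A=4 B=3 C=5)
  8. pour(A -> B) -> (A=0 B=7 C=5)
Reached target in 8 moves.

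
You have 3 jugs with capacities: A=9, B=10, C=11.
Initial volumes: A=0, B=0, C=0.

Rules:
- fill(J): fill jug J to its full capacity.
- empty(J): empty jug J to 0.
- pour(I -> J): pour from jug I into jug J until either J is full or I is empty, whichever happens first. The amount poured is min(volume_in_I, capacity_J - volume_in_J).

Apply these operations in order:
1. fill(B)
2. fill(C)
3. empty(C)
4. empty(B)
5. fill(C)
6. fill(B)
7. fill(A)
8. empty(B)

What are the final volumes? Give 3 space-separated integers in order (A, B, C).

Answer: 9 0 11

Derivation:
Step 1: fill(B) -> (A=0 B=10 C=0)
Step 2: fill(C) -> (A=0 B=10 C=11)
Step 3: empty(C) -> (A=0 B=10 C=0)
Step 4: empty(B) -> (A=0 B=0 C=0)
Step 5: fill(C) -> (A=0 B=0 C=11)
Step 6: fill(B) -> (A=0 B=10 C=11)
Step 7: fill(A) -> (A=9 B=10 C=11)
Step 8: empty(B) -> (A=9 B=0 C=11)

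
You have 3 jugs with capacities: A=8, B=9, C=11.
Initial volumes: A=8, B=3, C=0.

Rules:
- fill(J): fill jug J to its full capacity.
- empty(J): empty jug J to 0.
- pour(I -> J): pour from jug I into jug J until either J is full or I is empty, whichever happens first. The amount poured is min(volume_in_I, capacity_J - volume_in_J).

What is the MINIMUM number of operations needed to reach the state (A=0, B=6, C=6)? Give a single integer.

Answer: 6

Derivation:
BFS from (A=8, B=3, C=0). One shortest path:
  1. pour(A -> C) -> (A=0 B=3 C=8)
  2. pour(B -> A) -> (A=3 B=0 C=8)
  3. fill(B) -> (A=3 B=9 C=8)
  4. pour(B -> C) -> (A=3 B=6 C=11)
  5. pour(C -> A) -> (A=8 B=6 C=6)
  6. empty(A) -> (A=0 B=6 C=6)
Reached target in 6 moves.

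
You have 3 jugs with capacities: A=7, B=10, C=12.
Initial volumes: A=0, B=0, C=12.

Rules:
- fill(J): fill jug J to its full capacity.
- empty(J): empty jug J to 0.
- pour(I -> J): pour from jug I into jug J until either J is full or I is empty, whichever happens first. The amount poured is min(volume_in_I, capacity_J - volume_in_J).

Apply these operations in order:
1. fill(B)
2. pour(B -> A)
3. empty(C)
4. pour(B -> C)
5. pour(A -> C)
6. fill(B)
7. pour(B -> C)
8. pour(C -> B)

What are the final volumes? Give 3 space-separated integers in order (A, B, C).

Step 1: fill(B) -> (A=0 B=10 C=12)
Step 2: pour(B -> A) -> (A=7 B=3 C=12)
Step 3: empty(C) -> (A=7 B=3 C=0)
Step 4: pour(B -> C) -> (A=7 B=0 C=3)
Step 5: pour(A -> C) -> (A=0 B=0 C=10)
Step 6: fill(B) -> (A=0 B=10 C=10)
Step 7: pour(B -> C) -> (A=0 B=8 C=12)
Step 8: pour(C -> B) -> (A=0 B=10 C=10)

Answer: 0 10 10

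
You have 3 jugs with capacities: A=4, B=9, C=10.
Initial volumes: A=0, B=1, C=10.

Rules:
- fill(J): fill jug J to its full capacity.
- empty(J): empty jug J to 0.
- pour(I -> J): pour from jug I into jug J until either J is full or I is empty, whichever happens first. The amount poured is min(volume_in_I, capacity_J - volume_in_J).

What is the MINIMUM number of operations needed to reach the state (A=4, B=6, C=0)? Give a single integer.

Answer: 3

Derivation:
BFS from (A=0, B=1, C=10). One shortest path:
  1. empty(B) -> (A=0 B=0 C=10)
  2. pour(C -> A) -> (A=4 B=0 C=6)
  3. pour(C -> B) -> (A=4 B=6 C=0)
Reached target in 3 moves.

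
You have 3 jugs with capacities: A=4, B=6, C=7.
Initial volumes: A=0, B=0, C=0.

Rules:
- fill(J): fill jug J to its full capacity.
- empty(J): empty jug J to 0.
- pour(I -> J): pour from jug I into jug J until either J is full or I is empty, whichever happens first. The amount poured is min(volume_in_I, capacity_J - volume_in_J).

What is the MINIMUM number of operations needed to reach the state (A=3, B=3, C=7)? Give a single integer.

Answer: 7

Derivation:
BFS from (A=0, B=0, C=0). One shortest path:
  1. fill(C) -> (A=0 B=0 C=7)
  2. pour(C -> A) -> (A=4 B=0 C=3)
  3. pour(A -> B) -> (A=0 B=4 C=3)
  4. pour(C -> A) -> (A=3 B=4 C=0)
  5. pour(B -> C) -> (A=3 B=0 C=4)
  6. fill(B) -> (A=3 B=6 C=4)
  7. pour(B -> C) -> (A=3 B=3 C=7)
Reached target in 7 moves.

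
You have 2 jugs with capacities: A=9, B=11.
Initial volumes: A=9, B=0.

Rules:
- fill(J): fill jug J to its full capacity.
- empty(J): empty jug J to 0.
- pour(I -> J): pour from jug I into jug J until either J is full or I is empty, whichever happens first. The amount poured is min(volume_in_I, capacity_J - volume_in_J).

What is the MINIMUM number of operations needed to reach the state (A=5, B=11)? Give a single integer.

BFS from (A=9, B=0). One shortest path:
  1. pour(A -> B) -> (A=0 B=9)
  2. fill(A) -> (A=9 B=9)
  3. pour(A -> B) -> (A=7 B=11)
  4. empty(B) -> (A=7 B=0)
  5. pour(A -> B) -> (A=0 B=7)
  6. fill(A) -> (A=9 B=7)
  7. pour(A -> B) -> (A=5 B=11)
Reached target in 7 moves.

Answer: 7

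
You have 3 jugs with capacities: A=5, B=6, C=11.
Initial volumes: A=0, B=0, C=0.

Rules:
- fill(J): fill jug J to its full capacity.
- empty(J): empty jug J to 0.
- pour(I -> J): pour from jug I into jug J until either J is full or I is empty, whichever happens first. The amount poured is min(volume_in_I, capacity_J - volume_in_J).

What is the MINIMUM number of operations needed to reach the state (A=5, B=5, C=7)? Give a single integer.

Answer: 7

Derivation:
BFS from (A=0, B=0, C=0). One shortest path:
  1. fill(B) -> (A=0 B=6 C=0)
  2. pour(B -> A) -> (A=5 B=1 C=0)
  3. pour(A -> C) -> (A=0 B=1 C=5)
  4. pour(B -> A) -> (A=1 B=0 C=5)
  5. pour(C -> B) -> (A=1 B=5 C=0)
  6. fill(C) -> (A=1 B=5 C=11)
  7. pour(C -> A) -> (A=5 B=5 C=7)
Reached target in 7 moves.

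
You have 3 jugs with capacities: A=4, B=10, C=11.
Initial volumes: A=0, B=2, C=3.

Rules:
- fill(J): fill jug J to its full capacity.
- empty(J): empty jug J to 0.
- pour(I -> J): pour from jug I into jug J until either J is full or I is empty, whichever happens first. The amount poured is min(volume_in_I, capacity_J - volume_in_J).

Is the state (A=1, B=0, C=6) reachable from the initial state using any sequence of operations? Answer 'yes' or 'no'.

Answer: yes

Derivation:
BFS from (A=0, B=2, C=3):
  1. empty(B) -> (A=0 B=0 C=3)
  2. fill(C) -> (A=0 B=0 C=11)
  3. pour(C -> B) -> (A=0 B=10 C=1)
  4. pour(B -> A) -> (A=4 B=6 C=1)
  5. empty(A) -> (A=0 B=6 C=1)
  6. pour(C -> A) -> (A=1 B=6 C=0)
  7. pour(B -> C) -> (A=1 B=0 C=6)
Target reached → yes.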